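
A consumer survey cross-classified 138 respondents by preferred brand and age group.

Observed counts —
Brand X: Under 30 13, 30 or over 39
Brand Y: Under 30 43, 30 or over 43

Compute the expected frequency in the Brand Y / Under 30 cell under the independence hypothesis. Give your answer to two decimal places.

34.90

Row total (Brand Y) = 86; column total (Under 30) = 56; grand total N = 138.
Expected count = (row total × column total) / N = 86 × 56 / 138 = 34.90.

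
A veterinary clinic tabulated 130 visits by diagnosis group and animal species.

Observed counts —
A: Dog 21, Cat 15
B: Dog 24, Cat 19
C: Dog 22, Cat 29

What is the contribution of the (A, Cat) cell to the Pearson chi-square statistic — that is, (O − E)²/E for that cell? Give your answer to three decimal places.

Row total (A) = 36; column total (Cat) = 63; N = 130.
Expected count E = 36 × 63 / 130 = 17.4462.
Contribution = (O − E)²/E = (15 − 17.4462)² / 17.4462 = 0.343.

0.343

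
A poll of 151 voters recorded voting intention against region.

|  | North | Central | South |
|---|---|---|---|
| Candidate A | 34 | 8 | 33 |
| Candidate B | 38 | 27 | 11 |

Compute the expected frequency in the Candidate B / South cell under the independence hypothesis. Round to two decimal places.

22.15

Row total (Candidate B) = 76; column total (South) = 44; grand total N = 151.
Expected count = (row total × column total) / N = 76 × 44 / 151 = 22.15.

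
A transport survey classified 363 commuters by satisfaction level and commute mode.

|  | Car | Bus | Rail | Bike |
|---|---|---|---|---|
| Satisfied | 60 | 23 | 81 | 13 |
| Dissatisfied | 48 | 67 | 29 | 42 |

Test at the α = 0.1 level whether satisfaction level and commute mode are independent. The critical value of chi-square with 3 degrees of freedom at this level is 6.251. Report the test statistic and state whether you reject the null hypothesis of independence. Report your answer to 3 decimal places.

Row totals: 177, 186. Column totals: 108, 90, 110, 55. Grand total N = 363.
Expected counts (row total × column total / N):
  Satisfied, Car: 177×108/363 = 52.6612
  Satisfied, Bus: 177×90/363 = 43.8843
  Satisfied, Rail: 177×110/363 = 53.6364
  Satisfied, Bike: 177×55/363 = 26.8182
  Dissatisfied, Car: 186×108/363 = 55.3388
  Dissatisfied, Bus: 186×90/363 = 46.1157
  Dissatisfied, Rail: 186×110/363 = 56.3636
  Dissatisfied, Bike: 186×55/363 = 28.1818
Contributions (O − E)²/E:
  (60 − 52.6612)²/52.6612 = 1.0227
  (23 − 43.8843)²/43.8843 = 9.9387
  (81 − 53.6364)²/53.6364 = 13.9600
  (13 − 26.8182)²/26.8182 = 7.1199
  (48 − 55.3388)²/55.3388 = 0.9732
  (67 − 46.1157)²/46.1157 = 9.4578
  (29 − 56.3636)²/56.3636 = 13.2846
  (42 − 28.1818)²/28.1818 = 6.7754
χ² = 1.0227 + 9.9387 + 13.9600 + 7.1199 + 0.9732 + 9.4578 + 13.2846 + 6.7754 = 62.532
df = (2−1)(4−1) = 3. Since 62.532 > 6.251, reject the null hypothesis of independence at α = 0.1.

62.532; reject H₀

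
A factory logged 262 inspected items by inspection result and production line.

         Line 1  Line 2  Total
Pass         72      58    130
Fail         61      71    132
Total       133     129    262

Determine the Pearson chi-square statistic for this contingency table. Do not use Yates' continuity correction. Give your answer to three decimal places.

2.205

Grand total N = 262.
Expected counts (row total × column total / N):
  Pass, Line 1: 130×133/262 = 65.9924
  Pass, Line 2: 130×129/262 = 64.0076
  Fail, Line 1: 132×133/262 = 67.0076
  Fail, Line 2: 132×129/262 = 64.9924
Contributions (O − E)²/E:
  (72 − 65.9924)²/65.9924 = 0.5469
  (58 − 64.0076)²/64.0076 = 0.5639
  (61 − 67.0076)²/67.0076 = 0.5386
  (71 − 64.9924)²/64.9924 = 0.5553
χ² = 0.5469 + 0.5639 + 0.5386 + 0.5553 = 2.205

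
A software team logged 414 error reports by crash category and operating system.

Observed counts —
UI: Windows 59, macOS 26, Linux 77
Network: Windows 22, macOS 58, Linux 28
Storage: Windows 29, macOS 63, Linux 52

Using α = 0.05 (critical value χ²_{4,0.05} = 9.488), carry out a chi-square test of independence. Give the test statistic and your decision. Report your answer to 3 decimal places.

47.987; reject H₀

Row totals: 162, 108, 144. Column totals: 110, 147, 157. Grand total N = 414.
Expected counts (row total × column total / N):
  UI, Windows: 162×110/414 = 43.0435
  UI, macOS: 162×147/414 = 57.5217
  UI, Linux: 162×157/414 = 61.4348
  Network, Windows: 108×110/414 = 28.6957
  Network, macOS: 108×147/414 = 38.3478
  Network, Linux: 108×157/414 = 40.9565
  Storage, Windows: 144×110/414 = 38.2609
  Storage, macOS: 144×147/414 = 51.1304
  Storage, Linux: 144×157/414 = 54.6087
Contributions (O − E)²/E:
  (59 − 43.0435)²/43.0435 = 5.9152
  (26 − 57.5217)²/57.5217 = 17.2738
  (77 − 61.4348)²/61.4348 = 3.9436
  (22 − 28.6957)²/28.6957 = 1.5623
  (58 − 38.3478)²/38.3478 = 10.0712
  (28 − 40.9565)²/40.9565 = 4.0988
  (29 − 38.2609)²/38.2609 = 2.2416
  (63 − 51.1304)²/51.1304 = 2.7555
  (52 − 54.6087)²/54.6087 = 0.1246
χ² = 5.9152 + 17.2738 + 3.9436 + 1.5623 + 10.0712 + 4.0988 + 2.2416 + 2.7555 + 0.1246 = 47.987
df = (3−1)(3−1) = 4. Since 47.987 > 9.488, reject the null hypothesis of independence at α = 0.05.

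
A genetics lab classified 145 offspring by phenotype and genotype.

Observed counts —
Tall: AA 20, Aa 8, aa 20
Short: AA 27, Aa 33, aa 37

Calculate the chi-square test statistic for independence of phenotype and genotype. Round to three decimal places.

5.417

Row totals: 48, 97. Column totals: 47, 41, 57. Grand total N = 145.
Expected counts (row total × column total / N):
  Tall, AA: 48×47/145 = 15.5586
  Tall, Aa: 48×41/145 = 13.5724
  Tall, aa: 48×57/145 = 18.8690
  Short, AA: 97×47/145 = 31.4414
  Short, Aa: 97×41/145 = 27.4276
  Short, aa: 97×57/145 = 38.1310
Contributions (O − E)²/E:
  (20 − 15.5586)²/15.5586 = 1.2679
  (8 − 13.5724)²/13.5724 = 2.2879
  (20 − 18.8690)²/18.8690 = 0.0678
  (27 − 31.4414)²/31.4414 = 0.6274
  (33 − 27.4276)²/27.4276 = 1.1321
  (37 − 38.1310)²/38.1310 = 0.0335
χ² = 1.2679 + 2.2879 + 0.0678 + 0.6274 + 1.1321 + 0.0335 = 5.417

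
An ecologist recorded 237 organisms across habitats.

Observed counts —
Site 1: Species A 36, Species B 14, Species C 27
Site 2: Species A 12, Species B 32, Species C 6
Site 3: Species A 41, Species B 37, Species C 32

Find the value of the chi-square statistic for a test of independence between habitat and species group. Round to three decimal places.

Row totals: 77, 50, 110. Column totals: 89, 83, 65. Grand total N = 237.
Expected counts (row total × column total / N):
  Site 1, Species A: 77×89/237 = 28.9156
  Site 1, Species B: 77×83/237 = 26.9662
  Site 1, Species C: 77×65/237 = 21.1181
  Site 2, Species A: 50×89/237 = 18.7764
  Site 2, Species B: 50×83/237 = 17.5105
  Site 2, Species C: 50×65/237 = 13.7131
  Site 3, Species A: 110×89/237 = 41.3080
  Site 3, Species B: 110×83/237 = 38.5232
  Site 3, Species C: 110×65/237 = 30.1688
Contributions (O − E)²/E:
  (36 − 28.9156)²/28.9156 = 1.7357
  (14 − 26.9662)²/26.9662 = 6.2346
  (27 − 21.1181)²/21.1181 = 1.6383
  (12 − 18.7764)²/18.7764 = 2.4456
  (32 − 17.5105)²/17.5105 = 11.9897
  (6 − 13.7131)²/13.7131 = 4.3383
  (41 − 41.3080)²/41.3080 = 0.0023
  (37 − 38.5232)²/38.5232 = 0.0602
  (32 − 30.1688)²/30.1688 = 0.1112
χ² = 1.7357 + 6.2346 + 1.6383 + 2.4456 + 11.9897 + 4.3383 + 0.0023 + 0.0602 + 0.1112 = 28.556

28.556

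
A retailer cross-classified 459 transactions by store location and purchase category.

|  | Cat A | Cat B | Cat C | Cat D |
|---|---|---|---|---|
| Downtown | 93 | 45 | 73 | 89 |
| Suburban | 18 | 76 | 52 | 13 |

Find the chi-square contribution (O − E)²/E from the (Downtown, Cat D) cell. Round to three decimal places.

Row total (Downtown) = 300; column total (Cat D) = 102; N = 459.
Expected count E = 300 × 102 / 459 = 66.6667.
Contribution = (O − E)²/E = (89 − 66.6667)² / 66.6667 = 7.482.

7.482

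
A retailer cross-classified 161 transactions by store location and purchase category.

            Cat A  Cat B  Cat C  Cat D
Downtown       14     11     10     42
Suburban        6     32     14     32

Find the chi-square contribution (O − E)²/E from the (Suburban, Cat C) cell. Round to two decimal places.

0.17

Row total (Suburban) = 84; column total (Cat C) = 24; N = 161.
Expected count E = 84 × 24 / 161 = 12.522.
Contribution = (O − E)²/E = (14 − 12.522)² / 12.522 = 0.17.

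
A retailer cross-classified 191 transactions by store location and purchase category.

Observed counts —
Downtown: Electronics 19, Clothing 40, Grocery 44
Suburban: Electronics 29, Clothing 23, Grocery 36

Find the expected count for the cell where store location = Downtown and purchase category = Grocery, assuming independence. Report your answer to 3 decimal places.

Row total (Downtown) = 103; column total (Grocery) = 80; grand total N = 191.
Expected count = (row total × column total) / N = 103 × 80 / 191 = 43.141.

43.141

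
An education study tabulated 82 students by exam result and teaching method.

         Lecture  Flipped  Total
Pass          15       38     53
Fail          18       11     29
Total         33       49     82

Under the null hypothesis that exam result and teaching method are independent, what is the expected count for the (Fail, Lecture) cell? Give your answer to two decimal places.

Row total (Fail) = 29; column total (Lecture) = 33; grand total N = 82.
Expected count = (row total × column total) / N = 29 × 33 / 82 = 11.67.

11.67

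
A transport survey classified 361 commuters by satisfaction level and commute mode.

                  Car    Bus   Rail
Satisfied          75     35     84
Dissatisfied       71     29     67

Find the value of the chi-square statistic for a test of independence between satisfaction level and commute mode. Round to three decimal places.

0.570

Row totals: 194, 167. Column totals: 146, 64, 151. Grand total N = 361.
Expected counts (row total × column total / N):
  Satisfied, Car: 194×146/361 = 78.4598
  Satisfied, Bus: 194×64/361 = 34.3934
  Satisfied, Rail: 194×151/361 = 81.1468
  Dissatisfied, Car: 167×146/361 = 67.5402
  Dissatisfied, Bus: 167×64/361 = 29.6066
  Dissatisfied, Rail: 167×151/361 = 69.8532
Contributions (O − E)²/E:
  (75 − 78.4598)²/78.4598 = 0.1526
  (35 − 34.3934)²/34.3934 = 0.0107
  (84 − 81.1468)²/81.1468 = 0.1003
  (71 − 67.5402)²/67.5402 = 0.1772
  (29 − 29.6066)²/29.6066 = 0.0124
  (67 − 69.8532)²/69.8532 = 0.1165
χ² = 0.1526 + 0.0107 + 0.1003 + 0.1772 + 0.0124 + 0.1165 = 0.570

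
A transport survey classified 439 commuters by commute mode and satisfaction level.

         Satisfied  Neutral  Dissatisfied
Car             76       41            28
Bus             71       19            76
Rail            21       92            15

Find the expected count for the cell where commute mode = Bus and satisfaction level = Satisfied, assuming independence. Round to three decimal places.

Row total (Bus) = 166; column total (Satisfied) = 168; grand total N = 439.
Expected count = (row total × column total) / N = 166 × 168 / 439 = 63.526.

63.526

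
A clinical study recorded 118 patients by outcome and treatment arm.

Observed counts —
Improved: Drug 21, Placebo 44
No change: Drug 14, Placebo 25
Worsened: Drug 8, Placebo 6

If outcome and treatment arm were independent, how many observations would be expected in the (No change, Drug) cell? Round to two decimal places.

14.21

Row total (No change) = 39; column total (Drug) = 43; grand total N = 118.
Expected count = (row total × column total) / N = 39 × 43 / 118 = 14.21.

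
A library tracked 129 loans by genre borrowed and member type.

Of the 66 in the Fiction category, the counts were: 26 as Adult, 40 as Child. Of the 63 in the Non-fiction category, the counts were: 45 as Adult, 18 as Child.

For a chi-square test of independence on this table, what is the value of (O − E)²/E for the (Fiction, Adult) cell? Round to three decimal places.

2.935

Row total (Fiction) = 66; column total (Adult) = 71; N = 129.
Expected count E = 66 × 71 / 129 = 36.3256.
Contribution = (O − E)²/E = (26 − 36.3256)² / 36.3256 = 2.935.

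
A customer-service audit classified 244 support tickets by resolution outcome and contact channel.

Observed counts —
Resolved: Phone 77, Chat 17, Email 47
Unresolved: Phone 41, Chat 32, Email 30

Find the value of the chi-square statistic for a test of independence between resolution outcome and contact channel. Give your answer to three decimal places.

13.743

Row totals: 141, 103. Column totals: 118, 49, 77. Grand total N = 244.
Expected counts (row total × column total / N):
  Resolved, Phone: 141×118/244 = 68.1885
  Resolved, Chat: 141×49/244 = 28.3156
  Resolved, Email: 141×77/244 = 44.4959
  Unresolved, Phone: 103×118/244 = 49.8115
  Unresolved, Chat: 103×49/244 = 20.6844
  Unresolved, Email: 103×77/244 = 32.5041
Contributions (O − E)²/E:
  (77 − 68.1885)²/68.1885 = 1.1386
  (17 − 28.3156)²/28.3156 = 4.5220
  (47 − 44.4959)²/44.4959 = 0.1409
  (41 − 49.8115)²/49.8115 = 1.5587
  (32 − 20.6844)²/20.6844 = 6.1903
  (30 − 32.5041)²/32.5041 = 0.1929
χ² = 1.1386 + 4.5220 + 0.1409 + 1.5587 + 6.1903 + 0.1929 = 13.743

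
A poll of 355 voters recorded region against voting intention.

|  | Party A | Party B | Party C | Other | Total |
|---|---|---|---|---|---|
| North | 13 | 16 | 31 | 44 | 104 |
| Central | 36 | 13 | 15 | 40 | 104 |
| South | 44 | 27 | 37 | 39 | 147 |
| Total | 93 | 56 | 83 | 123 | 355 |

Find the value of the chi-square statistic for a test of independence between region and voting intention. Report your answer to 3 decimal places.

22.989

Grand total N = 355.
Expected counts (row total × column total / N):
  North, Party A: 104×93/355 = 27.2451
  North, Party B: 104×56/355 = 16.4056
  North, Party C: 104×83/355 = 24.3155
  North, Other: 104×123/355 = 36.0338
  Central, Party A: 104×93/355 = 27.2451
  Central, Party B: 104×56/355 = 16.4056
  Central, Party C: 104×83/355 = 24.3155
  Central, Other: 104×123/355 = 36.0338
  South, Party A: 147×93/355 = 38.5099
  South, Party B: 147×56/355 = 23.1887
  South, Party C: 147×83/355 = 34.3690
  South, Other: 147×123/355 = 50.9324
Contributions (O − E)²/E:
  (13 − 27.2451)²/27.2451 = 7.4481
  (16 − 16.4056)²/16.4056 = 0.0100
  (31 − 24.3155)²/24.3155 = 1.8376
  (44 − 36.0338)²/36.0338 = 1.7611
  (36 − 27.2451)²/27.2451 = 2.8133
  (13 − 16.4056)²/16.4056 = 0.7070
  (15 − 24.3155)²/24.3155 = 3.5689
  (40 − 36.0338)²/36.0338 = 0.4366
  (44 − 38.5099)²/38.5099 = 0.7827
  (27 − 23.1887)²/23.1887 = 0.6264
  (37 − 34.3690)²/34.3690 = 0.2014
  (39 − 50.9324)²/50.9324 = 2.7955
χ² = 7.4481 + 0.0100 + 1.8376 + 1.7611 + 2.8133 + 0.7070 + 3.5689 + 0.4366 + 0.7827 + 0.6264 + 0.2014 + 2.7955 = 22.989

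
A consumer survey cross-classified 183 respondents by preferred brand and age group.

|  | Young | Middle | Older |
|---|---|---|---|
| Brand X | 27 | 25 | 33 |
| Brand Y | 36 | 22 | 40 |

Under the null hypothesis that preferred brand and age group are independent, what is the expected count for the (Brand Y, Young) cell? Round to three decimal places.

33.738

Row total (Brand Y) = 98; column total (Young) = 63; grand total N = 183.
Expected count = (row total × column total) / N = 98 × 63 / 183 = 33.738.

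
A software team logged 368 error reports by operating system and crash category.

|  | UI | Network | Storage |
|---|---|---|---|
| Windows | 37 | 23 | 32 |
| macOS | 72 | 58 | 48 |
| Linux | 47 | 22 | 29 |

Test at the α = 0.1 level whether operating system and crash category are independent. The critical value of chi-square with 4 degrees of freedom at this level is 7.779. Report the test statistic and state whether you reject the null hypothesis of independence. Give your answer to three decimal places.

Row totals: 92, 178, 98. Column totals: 156, 103, 109. Grand total N = 368.
Expected counts (row total × column total / N):
  Windows, UI: 92×156/368 = 39.0000
  Windows, Network: 92×103/368 = 25.7500
  Windows, Storage: 92×109/368 = 27.2500
  macOS, UI: 178×156/368 = 75.4565
  macOS, Network: 178×103/368 = 49.8207
  macOS, Storage: 178×109/368 = 52.7228
  Linux, UI: 98×156/368 = 41.5435
  Linux, Network: 98×103/368 = 27.4293
  Linux, Storage: 98×109/368 = 29.0272
Contributions (O − E)²/E:
  (37 − 39.0000)²/39.0000 = 0.1026
  (23 − 25.7500)²/25.7500 = 0.2937
  (32 − 27.2500)²/27.2500 = 0.8280
  (72 − 75.4565)²/75.4565 = 0.1583
  (58 − 49.8207)²/49.8207 = 1.3428
  (48 − 52.7228)²/52.7228 = 0.4231
  (47 − 41.5435)²/41.5435 = 0.7167
  (22 − 27.4293)²/27.4293 = 1.0747
  (29 − 29.0272)²/29.0272 = 0.0000
χ² = 0.1026 + 0.2937 + 0.8280 + 0.1583 + 1.3428 + 0.4231 + 0.7167 + 1.0747 + 0.0000 = 4.940
df = (3−1)(3−1) = 4. Since 4.940 < 7.779, fail to reject the null hypothesis of independence at α = 0.1.

4.940; fail to reject H₀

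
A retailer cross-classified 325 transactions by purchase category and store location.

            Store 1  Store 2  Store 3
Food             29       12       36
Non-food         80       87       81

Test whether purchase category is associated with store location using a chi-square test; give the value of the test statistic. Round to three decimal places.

11.085

Row totals: 77, 248. Column totals: 109, 99, 117. Grand total N = 325.
Expected counts (row total × column total / N):
  Food, Store 1: 77×109/325 = 25.8246
  Food, Store 2: 77×99/325 = 23.4554
  Food, Store 3: 77×117/325 = 27.7200
  Non-food, Store 1: 248×109/325 = 83.1754
  Non-food, Store 2: 248×99/325 = 75.5446
  Non-food, Store 3: 248×117/325 = 89.2800
Contributions (O − E)²/E:
  (29 − 25.8246)²/25.8246 = 0.3904
  (12 − 23.4554)²/23.4554 = 5.5947
  (36 − 27.7200)²/27.7200 = 2.4732
  (80 − 83.1754)²/83.1754 = 0.1212
  (87 − 75.5446)²/75.5446 = 1.7371
  (81 − 89.2800)²/89.2800 = 0.7679
χ² = 0.3904 + 5.5947 + 2.4732 + 0.1212 + 1.7371 + 0.7679 = 11.085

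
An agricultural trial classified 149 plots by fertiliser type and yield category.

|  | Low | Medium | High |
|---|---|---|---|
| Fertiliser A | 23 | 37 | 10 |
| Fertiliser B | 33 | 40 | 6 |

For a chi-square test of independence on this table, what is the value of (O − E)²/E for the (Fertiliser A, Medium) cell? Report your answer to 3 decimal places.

0.019

Row total (Fertiliser A) = 70; column total (Medium) = 77; N = 149.
Expected count E = 70 × 77 / 149 = 36.1745.
Contribution = (O − E)²/E = (37 − 36.1745)² / 36.1745 = 0.019.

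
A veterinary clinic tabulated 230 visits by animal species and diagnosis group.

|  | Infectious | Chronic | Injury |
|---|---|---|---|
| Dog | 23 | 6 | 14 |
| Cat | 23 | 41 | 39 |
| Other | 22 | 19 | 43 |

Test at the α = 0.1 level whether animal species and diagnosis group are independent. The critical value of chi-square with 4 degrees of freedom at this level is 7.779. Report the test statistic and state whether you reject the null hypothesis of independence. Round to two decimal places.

22.28; reject H₀

Row totals: 43, 103, 84. Column totals: 68, 66, 96. Grand total N = 230.
Expected counts (row total × column total / N):
  Dog, Infectious: 43×68/230 = 12.713
  Dog, Chronic: 43×66/230 = 12.339
  Dog, Injury: 43×96/230 = 17.948
  Cat, Infectious: 103×68/230 = 30.452
  Cat, Chronic: 103×66/230 = 29.557
  Cat, Injury: 103×96/230 = 42.991
  Other, Infectious: 84×68/230 = 24.835
  Other, Chronic: 84×66/230 = 24.104
  Other, Injury: 84×96/230 = 35.061
Contributions (O − E)²/E:
  (23 − 12.713)²/12.713 = 8.3239
  (6 − 12.339)²/12.339 = 3.2566
  (14 − 17.948)²/17.948 = 0.8684
  (23 − 30.452)²/30.452 = 1.8236
  (41 − 29.557)²/29.557 = 4.4302
  (39 − 42.991)²/42.991 = 0.3705
  (22 − 24.835)²/24.835 = 0.3236
  (19 − 24.104)²/24.104 = 1.0808
  (43 − 35.061)²/35.061 = 1.7977
χ² = 8.3239 + 3.2566 + 0.8684 + 1.8236 + 4.4302 + 0.3705 + 0.3236 + 1.0808 + 1.7977 = 22.28
df = (3−1)(3−1) = 4. Since 22.28 > 7.779, reject the null hypothesis of independence at α = 0.1.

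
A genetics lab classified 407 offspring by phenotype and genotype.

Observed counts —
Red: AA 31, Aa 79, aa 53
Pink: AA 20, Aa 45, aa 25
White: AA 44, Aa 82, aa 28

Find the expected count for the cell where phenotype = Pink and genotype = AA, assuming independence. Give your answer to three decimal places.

Row total (Pink) = 90; column total (AA) = 95; grand total N = 407.
Expected count = (row total × column total) / N = 90 × 95 / 407 = 21.007.

21.007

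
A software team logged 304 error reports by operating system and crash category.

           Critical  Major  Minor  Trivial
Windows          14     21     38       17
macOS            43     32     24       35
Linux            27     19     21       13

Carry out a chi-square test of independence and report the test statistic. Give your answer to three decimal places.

21.158

Row totals: 90, 134, 80. Column totals: 84, 72, 83, 65. Grand total N = 304.
Expected counts (row total × column total / N):
  Windows, Critical: 90×84/304 = 24.8684
  Windows, Major: 90×72/304 = 21.3158
  Windows, Minor: 90×83/304 = 24.5724
  Windows, Trivial: 90×65/304 = 19.2434
  macOS, Critical: 134×84/304 = 37.0263
  macOS, Major: 134×72/304 = 31.7368
  macOS, Minor: 134×83/304 = 36.5855
  macOS, Trivial: 134×65/304 = 28.6513
  Linux, Critical: 80×84/304 = 22.1053
  Linux, Major: 80×72/304 = 18.9474
  Linux, Minor: 80×83/304 = 21.8421
  Linux, Trivial: 80×65/304 = 17.1053
Contributions (O − E)²/E:
  (14 − 24.8684)²/24.8684 = 4.7499
  (21 − 21.3158)²/21.3158 = 0.0047
  (38 − 24.5724)²/24.5724 = 7.3375
  (17 − 19.2434)²/19.2434 = 0.2615
  (43 − 37.0263)²/37.0263 = 0.9638
  (32 − 31.7368)²/31.7368 = 0.0022
  (24 − 36.5855)²/36.5855 = 4.3294
  (35 − 28.6513)²/28.6513 = 1.4068
  (27 − 22.1053)²/22.1053 = 1.0838
  (19 − 18.9474)²/18.9474 = 0.0001
  (21 − 21.8421)²/21.8421 = 0.0325
  (13 − 17.1053)²/17.1053 = 0.9853
χ² = 4.7499 + 0.0047 + 7.3375 + 0.2615 + 0.9638 + 0.0022 + 4.3294 + 1.4068 + 1.0838 + 0.0001 + 0.0325 + 0.9853 = 21.158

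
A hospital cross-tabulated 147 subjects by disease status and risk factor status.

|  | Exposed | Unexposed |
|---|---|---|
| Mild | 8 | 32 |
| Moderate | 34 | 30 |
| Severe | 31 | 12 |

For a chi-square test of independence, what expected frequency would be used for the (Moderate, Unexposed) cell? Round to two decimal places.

32.22

Row total (Moderate) = 64; column total (Unexposed) = 74; grand total N = 147.
Expected count = (row total × column total) / N = 64 × 74 / 147 = 32.22.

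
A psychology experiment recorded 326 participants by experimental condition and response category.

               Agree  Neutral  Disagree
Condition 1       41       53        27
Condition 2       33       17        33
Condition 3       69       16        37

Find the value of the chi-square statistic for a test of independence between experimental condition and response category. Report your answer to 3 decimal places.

35.758

Row totals: 121, 83, 122. Column totals: 143, 86, 97. Grand total N = 326.
Expected counts (row total × column total / N):
  Condition 1, Agree: 121×143/326 = 53.07669
  Condition 1, Neutral: 121×86/326 = 31.92025
  Condition 1, Disagree: 121×97/326 = 36.00307
  Condition 2, Agree: 83×143/326 = 36.40798
  Condition 2, Neutral: 83×86/326 = 21.89571
  Condition 2, Disagree: 83×97/326 = 24.69632
  Condition 3, Agree: 122×143/326 = 53.51534
  Condition 3, Neutral: 122×86/326 = 32.18405
  Condition 3, Disagree: 122×97/326 = 36.30061
Contributions (O − E)²/E:
  (41 − 53.07669)²/53.07669 = 2.7478
  (53 − 31.92025)²/31.92025 = 13.9208
  (27 − 36.00307)²/36.00307 = 2.2513
  (33 − 36.40798)²/36.40798 = 0.3190
  (17 − 21.89571)²/21.89571 = 1.0946
  (33 − 24.69632)²/24.69632 = 2.7920
  (69 − 53.51534)²/53.51534 = 4.4805
  (16 − 32.18405)²/32.18405 = 8.1383
  (37 − 36.30061)²/36.30061 = 0.0135
χ² = 2.7478 + 13.9208 + 2.2513 + 0.3190 + 1.0946 + 2.7920 + 4.4805 + 8.1383 + 0.0135 = 35.758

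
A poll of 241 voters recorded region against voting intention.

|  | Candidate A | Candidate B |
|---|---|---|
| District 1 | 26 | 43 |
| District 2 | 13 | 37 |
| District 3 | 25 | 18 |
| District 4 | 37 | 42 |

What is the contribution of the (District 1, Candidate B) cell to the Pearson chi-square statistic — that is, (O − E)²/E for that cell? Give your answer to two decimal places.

Row total (District 1) = 69; column total (Candidate B) = 140; N = 241.
Expected count E = 69 × 140 / 241 = 40.0830.
Contribution = (O − E)²/E = (43 − 40.0830)² / 40.0830 = 0.21.

0.21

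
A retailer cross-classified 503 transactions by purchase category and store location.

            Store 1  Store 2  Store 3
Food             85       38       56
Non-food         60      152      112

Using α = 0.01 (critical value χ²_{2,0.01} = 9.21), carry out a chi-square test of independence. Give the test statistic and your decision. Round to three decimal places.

Row totals: 179, 324. Column totals: 145, 190, 168. Grand total N = 503.
Expected counts (row total × column total / N):
  Food, Store 1: 179×145/503 = 51.6004
  Food, Store 2: 179×190/503 = 67.6143
  Food, Store 3: 179×168/503 = 59.7853
  Non-food, Store 1: 324×145/503 = 93.3996
  Non-food, Store 2: 324×190/503 = 122.3857
  Non-food, Store 3: 324×168/503 = 108.2147
Contributions (O − E)²/E:
  (85 − 51.6004)²/51.6004 = 21.6187
  (38 − 67.6143)²/67.6143 = 12.9707
  (56 − 59.7853)²/59.7853 = 0.2397
  (60 − 93.3996)²/93.3996 = 11.9437
  (152 − 122.3857)²/122.3857 = 7.1659
  (112 − 108.2147)²/108.2147 = 0.1324
χ² = 21.6187 + 12.9707 + 0.2397 + 11.9437 + 7.1659 + 0.1324 = 54.071
df = (2−1)(3−1) = 2. Since 54.071 > 9.21, reject the null hypothesis of independence at α = 0.01.

54.071; reject H₀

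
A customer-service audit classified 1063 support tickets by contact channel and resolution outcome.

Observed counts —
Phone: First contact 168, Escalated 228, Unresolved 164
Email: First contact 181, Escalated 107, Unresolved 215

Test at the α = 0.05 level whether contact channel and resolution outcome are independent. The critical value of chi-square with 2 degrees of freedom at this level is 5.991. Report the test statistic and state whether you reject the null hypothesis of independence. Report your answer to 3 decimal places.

Row totals: 560, 503. Column totals: 349, 335, 379. Grand total N = 1063.
Expected counts (row total × column total / N):
  Phone, First contact: 560×349/1063 = 183.8570
  Phone, Escalated: 560×335/1063 = 176.4817
  Phone, Unresolved: 560×379/1063 = 199.6613
  Email, First contact: 503×349/1063 = 165.1430
  Email, Escalated: 503×335/1063 = 158.5183
  Email, Unresolved: 503×379/1063 = 179.3387
Contributions (O − E)²/E:
  (168 − 183.8570)²/183.8570 = 1.3676
  (228 − 176.4817)²/176.4817 = 15.0392
  (164 − 199.6613)²/199.6613 = 6.3694
  (181 − 165.1430)²/165.1430 = 1.5226
  (107 − 158.5183)²/158.5183 = 16.7434
  (215 − 179.3387)²/179.3387 = 7.0912
χ² = 1.3676 + 15.0392 + 6.3694 + 1.5226 + 16.7434 + 7.0912 = 48.133
df = (2−1)(3−1) = 2. Since 48.133 > 5.991, reject the null hypothesis of independence at α = 0.05.

48.133; reject H₀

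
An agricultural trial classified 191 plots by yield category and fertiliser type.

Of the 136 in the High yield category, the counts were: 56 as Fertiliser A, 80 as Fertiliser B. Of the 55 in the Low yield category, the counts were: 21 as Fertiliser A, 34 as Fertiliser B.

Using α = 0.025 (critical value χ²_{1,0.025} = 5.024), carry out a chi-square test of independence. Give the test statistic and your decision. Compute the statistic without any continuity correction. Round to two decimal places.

Row totals: 136, 55. Column totals: 77, 114. Grand total N = 191.
Expected counts (row total × column total / N):
  High yield, Fertiliser A: 136×77/191 = 54.827
  High yield, Fertiliser B: 136×114/191 = 81.173
  Low yield, Fertiliser A: 55×77/191 = 22.173
  Low yield, Fertiliser B: 55×114/191 = 32.827
Contributions (O − E)²/E:
  (56 − 54.827)²/54.827 = 0.0251
  (80 − 81.173)²/81.173 = 0.0170
  (21 − 22.173)²/22.173 = 0.0621
  (34 − 32.827)²/32.827 = 0.0419
χ² = 0.0251 + 0.0170 + 0.0621 + 0.0419 = 0.15
df = (2−1)(2−1) = 1. Since 0.15 < 5.024, fail to reject the null hypothesis of independence at α = 0.025.

0.15; fail to reject H₀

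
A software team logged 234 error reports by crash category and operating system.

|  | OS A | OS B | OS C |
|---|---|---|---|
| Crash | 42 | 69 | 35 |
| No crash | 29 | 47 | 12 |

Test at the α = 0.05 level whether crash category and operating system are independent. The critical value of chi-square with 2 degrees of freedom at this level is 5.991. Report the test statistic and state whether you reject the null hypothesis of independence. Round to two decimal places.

Row totals: 146, 88. Column totals: 71, 116, 47. Grand total N = 234.
Expected counts (row total × column total / N):
  Crash, OS A: 146×71/234 = 44.299
  Crash, OS B: 146×116/234 = 72.376
  Crash, OS C: 146×47/234 = 29.325
  No crash, OS A: 88×71/234 = 26.701
  No crash, OS B: 88×116/234 = 43.624
  No crash, OS C: 88×47/234 = 17.675
Contributions (O − E)²/E:
  (42 − 44.299)²/44.299 = 0.1193
  (69 − 72.376)²/72.376 = 0.1575
  (35 − 29.325)²/29.325 = 1.0982
  (29 − 26.701)²/26.701 = 0.1979
  (47 − 43.624)²/43.624 = 0.2613
  (12 − 17.675)²/17.675 = 1.8221
χ² = 0.1193 + 0.1575 + 1.0982 + 0.1979 + 0.2613 + 1.8221 = 3.66
df = (2−1)(3−1) = 2. Since 3.66 < 5.991, fail to reject the null hypothesis of independence at α = 0.05.

3.66; fail to reject H₀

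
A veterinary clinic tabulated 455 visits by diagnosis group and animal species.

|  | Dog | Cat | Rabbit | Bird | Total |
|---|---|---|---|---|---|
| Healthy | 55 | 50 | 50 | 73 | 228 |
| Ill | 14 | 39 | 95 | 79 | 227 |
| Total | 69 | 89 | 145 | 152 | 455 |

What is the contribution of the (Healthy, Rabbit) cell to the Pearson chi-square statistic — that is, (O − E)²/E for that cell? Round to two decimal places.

7.07

Row total (Healthy) = 228; column total (Rabbit) = 145; N = 455.
Expected count E = 228 × 145 / 455 = 72.659.
Contribution = (O − E)²/E = (50 − 72.659)² / 72.659 = 7.07.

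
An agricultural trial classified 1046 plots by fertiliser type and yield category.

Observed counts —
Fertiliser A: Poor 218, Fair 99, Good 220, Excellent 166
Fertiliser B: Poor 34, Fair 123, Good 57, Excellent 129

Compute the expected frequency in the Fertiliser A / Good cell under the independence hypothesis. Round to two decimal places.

186.17

Row total (Fertiliser A) = 703; column total (Good) = 277; grand total N = 1046.
Expected count = (row total × column total) / N = 703 × 277 / 1046 = 186.17.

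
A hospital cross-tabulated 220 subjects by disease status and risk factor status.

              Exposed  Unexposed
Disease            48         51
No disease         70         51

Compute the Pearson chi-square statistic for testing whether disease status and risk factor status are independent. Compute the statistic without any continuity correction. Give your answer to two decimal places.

Row totals: 99, 121. Column totals: 118, 102. Grand total N = 220.
Expected counts (row total × column total / N):
  Disease, Exposed: 99×118/220 = 53.100
  Disease, Unexposed: 99×102/220 = 45.900
  No disease, Exposed: 121×118/220 = 64.900
  No disease, Unexposed: 121×102/220 = 56.100
Contributions (O − E)²/E:
  (48 − 53.100)²/53.100 = 0.4898
  (51 − 45.900)²/45.900 = 0.5667
  (70 − 64.900)²/64.900 = 0.4008
  (51 − 56.100)²/56.100 = 0.4636
χ² = 0.4898 + 0.5667 + 0.4008 + 0.4636 = 1.92

1.92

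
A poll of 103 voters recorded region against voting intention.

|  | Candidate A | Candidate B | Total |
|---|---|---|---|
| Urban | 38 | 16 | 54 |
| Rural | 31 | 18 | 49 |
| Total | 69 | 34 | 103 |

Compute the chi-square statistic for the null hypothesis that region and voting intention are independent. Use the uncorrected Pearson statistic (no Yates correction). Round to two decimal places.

0.59

Grand total N = 103.
Expected counts (row total × column total / N):
  Urban, Candidate A: 54×69/103 = 36.175
  Urban, Candidate B: 54×34/103 = 17.825
  Rural, Candidate A: 49×69/103 = 32.825
  Rural, Candidate B: 49×34/103 = 16.175
Contributions (O − E)²/E:
  (38 − 36.175)²/36.175 = 0.0921
  (16 − 17.825)²/17.825 = 0.1869
  (31 − 32.825)²/32.825 = 0.1015
  (18 − 16.175)²/16.175 = 0.2059
χ² = 0.0921 + 0.1869 + 0.1015 + 0.2059 = 0.59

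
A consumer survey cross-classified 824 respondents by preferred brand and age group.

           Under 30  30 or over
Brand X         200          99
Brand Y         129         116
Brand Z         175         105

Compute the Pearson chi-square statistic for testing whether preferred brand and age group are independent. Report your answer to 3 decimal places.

Row totals: 299, 245, 280. Column totals: 504, 320. Grand total N = 824.
Expected counts (row total × column total / N):
  Brand X, Under 30: 299×504/824 = 182.8835
  Brand X, 30 or over: 299×320/824 = 116.1165
  Brand Y, Under 30: 245×504/824 = 149.8544
  Brand Y, 30 or over: 245×320/824 = 95.1456
  Brand Z, Under 30: 280×504/824 = 171.2621
  Brand Z, 30 or over: 280×320/824 = 108.7379
Contributions (O − E)²/E:
  (200 − 182.8835)²/182.8835 = 1.6020
  (99 − 116.1165)²/116.1165 = 2.5231
  (129 − 149.8544)²/149.8544 = 2.9022
  (116 − 95.1456)²/95.1456 = 4.5710
  (175 − 171.2621)²/171.2621 = 0.0816
  (105 − 108.7379)²/108.7379 = 0.1285
χ² = 1.6020 + 2.5231 + 2.9022 + 4.5710 + 0.0816 + 0.1285 = 11.808

11.808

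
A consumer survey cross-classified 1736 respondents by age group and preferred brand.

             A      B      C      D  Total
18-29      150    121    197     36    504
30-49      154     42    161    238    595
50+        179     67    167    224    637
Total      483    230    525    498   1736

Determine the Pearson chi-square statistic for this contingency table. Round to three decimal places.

Grand total N = 1736.
Expected counts (row total × column total / N):
  18-29, A: 504×483/1736 = 140.22581
  18-29, B: 504×230/1736 = 66.77419
  18-29, C: 504×525/1736 = 152.41935
  18-29, D: 504×498/1736 = 144.58065
  30-49, A: 595×483/1736 = 165.54435
  30-49, B: 595×230/1736 = 78.83065
  30-49, C: 595×525/1736 = 179.93952
  30-49, D: 595×498/1736 = 170.68548
  50+, A: 637×483/1736 = 177.22984
  50+, B: 637×230/1736 = 84.39516
  50+, C: 637×525/1736 = 192.64113
  50+, D: 637×498/1736 = 182.73387
Contributions (O − E)²/E:
  (150 − 140.22581)²/140.22581 = 0.6813
  (121 − 66.77419)²/66.77419 = 44.0356
  (197 − 152.41935)²/152.41935 = 13.0393
  (36 − 144.58065)²/144.58065 = 81.5445
  (154 − 165.54435)²/165.54435 = 0.8051
  (42 − 78.83065)²/78.83065 = 17.2077
  (161 − 179.93952)²/179.93952 = 1.9935
  (238 − 170.68548)²/170.68548 = 26.5473
  (179 − 177.22984)²/177.22984 = 0.0177
  (67 − 84.39516)²/84.39516 = 3.5854
  (167 − 192.64113)²/192.64113 = 3.4129
  (224 − 182.73387)²/182.73387 = 9.3190
χ² = 0.6813 + 44.0356 + 13.0393 + 81.5445 + 0.8051 + 17.2077 + 1.9935 + 26.5473 + 0.0177 + 3.5854 + 3.4129 + 9.3190 = 202.189

202.189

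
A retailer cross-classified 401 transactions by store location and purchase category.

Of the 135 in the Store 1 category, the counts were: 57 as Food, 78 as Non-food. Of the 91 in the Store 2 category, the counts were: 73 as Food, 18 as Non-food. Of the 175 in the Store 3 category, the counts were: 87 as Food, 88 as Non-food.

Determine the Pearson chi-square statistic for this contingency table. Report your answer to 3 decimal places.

34.029

Row totals: 135, 91, 175. Column totals: 217, 184. Grand total N = 401.
Expected counts (row total × column total / N):
  Store 1, Food: 135×217/401 = 73.05486
  Store 1, Non-food: 135×184/401 = 61.94514
  Store 2, Food: 91×217/401 = 49.24439
  Store 2, Non-food: 91×184/401 = 41.75561
  Store 3, Food: 175×217/401 = 94.70075
  Store 3, Non-food: 175×184/401 = 80.29925
Contributions (O − E)²/E:
  (57 − 73.05486)²/73.05486 = 3.5283
  (78 − 61.94514)²/61.94514 = 4.1611
  (73 − 49.24439)²/49.24439 = 11.4598
  (18 − 41.75561)²/41.75561 = 13.5150
  (87 − 94.70075)²/94.70075 = 0.6262
  (88 − 80.29925)²/80.29925 = 0.7385
χ² = 3.5283 + 4.1611 + 11.4598 + 13.5150 + 0.6262 + 0.7385 = 34.029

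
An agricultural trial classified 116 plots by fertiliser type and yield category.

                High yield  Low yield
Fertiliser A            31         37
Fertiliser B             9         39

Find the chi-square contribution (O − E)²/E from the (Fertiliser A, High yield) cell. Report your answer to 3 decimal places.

Row total (Fertiliser A) = 68; column total (High yield) = 40; N = 116.
Expected count E = 68 × 40 / 116 = 23.4483.
Contribution = (O − E)²/E = (31 − 23.4483)² / 23.4483 = 2.432.

2.432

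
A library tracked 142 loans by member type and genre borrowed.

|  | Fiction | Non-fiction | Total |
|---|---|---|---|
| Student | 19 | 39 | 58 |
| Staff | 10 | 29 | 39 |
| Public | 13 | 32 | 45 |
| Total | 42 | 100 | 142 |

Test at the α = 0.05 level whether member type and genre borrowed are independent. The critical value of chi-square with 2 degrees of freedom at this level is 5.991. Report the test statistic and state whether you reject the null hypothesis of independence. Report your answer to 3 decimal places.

Grand total N = 142.
Expected counts (row total × column total / N):
  Student, Fiction: 58×42/142 = 17.1549
  Student, Non-fiction: 58×100/142 = 40.8451
  Staff, Fiction: 39×42/142 = 11.5352
  Staff, Non-fiction: 39×100/142 = 27.4648
  Public, Fiction: 45×42/142 = 13.3099
  Public, Non-fiction: 45×100/142 = 31.6901
Contributions (O − E)²/E:
  (19 − 17.1549)²/17.1549 = 0.1985
  (39 − 40.8451)²/40.8451 = 0.0833
  (10 − 11.5352)²/11.5352 = 0.2043
  (29 − 27.4648)²/27.4648 = 0.0858
  (13 − 13.3099)²/13.3099 = 0.0072
  (32 − 31.6901)²/31.6901 = 0.0030
χ² = 0.1985 + 0.0833 + 0.2043 + 0.0858 + 0.0072 + 0.0030 = 0.582
df = (3−1)(2−1) = 2. Since 0.582 < 5.991, fail to reject the null hypothesis of independence at α = 0.05.

0.582; fail to reject H₀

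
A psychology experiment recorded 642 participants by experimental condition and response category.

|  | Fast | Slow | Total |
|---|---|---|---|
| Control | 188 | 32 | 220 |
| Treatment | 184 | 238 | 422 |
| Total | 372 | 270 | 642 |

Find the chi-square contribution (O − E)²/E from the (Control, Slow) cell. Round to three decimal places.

Row total (Control) = 220; column total (Slow) = 270; N = 642.
Expected count E = 220 × 270 / 642 = 92.52336.
Contribution = (O − E)²/E = (32 − 92.52336)² / 92.52336 = 39.591.

39.591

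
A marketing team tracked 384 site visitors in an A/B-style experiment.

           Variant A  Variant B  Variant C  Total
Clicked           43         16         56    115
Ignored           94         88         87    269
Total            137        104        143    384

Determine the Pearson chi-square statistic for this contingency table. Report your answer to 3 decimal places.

16.435

Grand total N = 384.
Expected counts (row total × column total / N):
  Clicked, Variant A: 115×137/384 = 41.0286
  Clicked, Variant B: 115×104/384 = 31.1458
  Clicked, Variant C: 115×143/384 = 42.8255
  Ignored, Variant A: 269×137/384 = 95.9714
  Ignored, Variant B: 269×104/384 = 72.8542
  Ignored, Variant C: 269×143/384 = 100.1745
Contributions (O − E)²/E:
  (43 − 41.0286)²/41.0286 = 0.0947
  (16 − 31.1458)²/31.1458 = 7.3652
  (56 − 42.8255)²/42.8255 = 4.0529
  (94 − 95.9714)²/95.9714 = 0.0405
  (88 − 72.8542)²/72.8542 = 3.1487
  (87 − 100.1745)²/100.1745 = 1.7327
χ² = 0.0947 + 7.3652 + 4.0529 + 0.0405 + 3.1487 + 1.7327 = 16.435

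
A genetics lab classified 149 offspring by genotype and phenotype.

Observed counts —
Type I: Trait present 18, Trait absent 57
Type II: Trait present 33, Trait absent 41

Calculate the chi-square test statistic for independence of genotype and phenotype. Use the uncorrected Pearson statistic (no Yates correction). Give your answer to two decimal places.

Row totals: 75, 74. Column totals: 51, 98. Grand total N = 149.
Expected counts (row total × column total / N):
  Type I, Trait present: 75×51/149 = 25.671
  Type I, Trait absent: 75×98/149 = 49.329
  Type II, Trait present: 74×51/149 = 25.329
  Type II, Trait absent: 74×98/149 = 48.671
Contributions (O − E)²/E:
  (18 − 25.671)²/25.671 = 2.2922
  (57 − 49.329)²/49.329 = 1.1929
  (33 − 25.329)²/25.329 = 2.3232
  (41 − 48.671)²/48.671 = 1.2090
χ² = 2.2922 + 1.1929 + 2.3232 + 1.2090 = 7.02

7.02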